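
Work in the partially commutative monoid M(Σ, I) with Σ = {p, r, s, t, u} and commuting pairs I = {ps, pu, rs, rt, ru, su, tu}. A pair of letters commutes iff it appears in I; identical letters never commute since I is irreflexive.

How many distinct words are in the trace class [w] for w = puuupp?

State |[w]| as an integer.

20

#0=p has no predecessor
#1=u has no predecessor
#2=u depends on [1:u]
#3=u depends on [2:u]
#4=p depends on [0:p]
#5=p depends on [4:p]
sources: [0:p, 1:u]
N(rest) = Σ N(rest − s) over sources s of rest; N(one piece) = 1:
  size 1 → [3]=1  [5]=1
  size 2 → [2,3]=1  [3,5]=2  [4,5]=1
  size 3 → [0,4,5]=1  [1,2,3]=1  [2,3,5]=3  [3,4,5]=3
  size 4 → [0,3,4,5]=4  [1,2,3,5]=4  [2,3,4,5]=6
  first=0(p) contributes 10
  first=1(u) contributes 10
|[w]| = 20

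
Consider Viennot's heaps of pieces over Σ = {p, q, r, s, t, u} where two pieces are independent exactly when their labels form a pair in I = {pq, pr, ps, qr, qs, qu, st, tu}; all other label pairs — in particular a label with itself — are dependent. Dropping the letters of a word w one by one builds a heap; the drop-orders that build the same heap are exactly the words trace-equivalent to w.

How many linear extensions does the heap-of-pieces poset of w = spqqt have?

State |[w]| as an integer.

drop 0:s onto floor
drop 1:p onto floor
drop 2:q onto floor
drop 3:q onto {2:q}
drop 4:t onto {1:p, 3:q}
ground layer = {0:s, 1:p, 2:q}
drop-orders for the pieces not yet dropped (sum over which currently-grounded one goes next):
  1 to go: {0} 1  {4} 1
  2 to go: {0,4} 2  {1,4} 1  {3,4} 1
  3 to go: {0,1,4} 3  {0,3,4} 3  {1,3,4} 2  {2,3,4} 1
  if 0:s drops first: 3 orders
  if 1:p drops first: 4 orders
  if 2:q drops first: 8 orders
heap linearizations: 15

15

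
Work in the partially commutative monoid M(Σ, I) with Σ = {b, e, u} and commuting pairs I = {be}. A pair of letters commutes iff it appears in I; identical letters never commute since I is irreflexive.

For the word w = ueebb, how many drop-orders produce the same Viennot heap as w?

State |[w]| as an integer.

drop 0:u onto floor
drop 1:e onto {0:u}
drop 2:e onto {1:e}
drop 3:b onto {0:u}
drop 4:b onto {3:b}
ground layer = {0:u}
drop-orders for the pieces not yet dropped (sum over which currently-grounded one goes next):
  1 to go: {2} 1  {4} 1
  2 to go: {1,2} 1  {2,4} 2  {3,4} 1
  3 to go: {1,2,4} 3  {2,3,4} 3
  if 0:u drops first: 6 orders

6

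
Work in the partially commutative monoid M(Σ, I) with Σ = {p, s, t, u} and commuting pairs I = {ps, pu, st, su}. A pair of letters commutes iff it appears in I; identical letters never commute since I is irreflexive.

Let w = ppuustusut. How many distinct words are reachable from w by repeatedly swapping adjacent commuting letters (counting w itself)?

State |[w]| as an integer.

0(p) covers ∅
1(p) covers 0:p
2(u) covers ∅
3(u) covers 2:u
4(s) covers ∅
5(t) covers 1:p, 3:u
6(u) covers 5:t
7(s) covers 4:s
8(u) covers 6:u
9(t) covers 8:u
floor of heap: 0:p, 2:u, 4:s
completions by unplaced set U, small U first (add the entries for U minus each lowest piece of U):
  |U|=1: {7}:1  {9}:1
  |U|=2: {4,7}:1  {7,9}:2  {8,9}:1
  |U|=3: {4,7,9}:3  {6,8,9}:1  {7,8,9}:3
  |U|=4: {4,7,8,9}:6  {5,6,8,9}:1  {6,7,8,9}:4
  |U|=5: {1,5,6,8,9}:1  {3,5,6,8,9}:1  {4,6,7,8,9}:10  {5,6,7,8,9}:5
  |U|=6: {0,1,5,6,8,9}:1  {1,3,5,6,8,9}:2  {1,5,6,7,8,9}:6  {2,3,5,6,8,9}:1  {3,5,6,7,8,9}:6  {4,5,6,7,8,9}:15
  |U|=7: {0,1,3,5,6,8,9}:3  {0,1,5,6,7,8,9}:7  {1,2,3,5,6,8,9}:3  {1,3,5,6,7,8,9}:14  {1,4,5,6,7,8,9}:21  {2,3,5,6,7,8,9}:7  {3,4,5,6,7,8,9}:21
  |U|=8: {0,1,2,3,5,6,8,9}:6  {0,1,3,5,6,7,8,9}:24  {0,1,4,5,6,7,8,9}:28  {1,2,3,5,6,7,8,9}:24  {1,3,4,5,6,7,8,9}:56  {2,3,4,5,6,7,8,9}:28
  start at 0(p): 108
  start at 2(u): 108
  start at 4(s): 54
sum over floor = 270

270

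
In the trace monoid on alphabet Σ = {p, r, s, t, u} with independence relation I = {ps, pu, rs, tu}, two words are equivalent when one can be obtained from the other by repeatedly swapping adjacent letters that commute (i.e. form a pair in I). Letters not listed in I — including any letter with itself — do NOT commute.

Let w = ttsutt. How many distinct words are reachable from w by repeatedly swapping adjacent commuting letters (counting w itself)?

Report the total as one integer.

#0=t has no predecessor
#1=t depends on [0:t]
#2=s depends on [1:t]
#3=u depends on [2:s]
#4=t depends on [2:s]
#5=t depends on [4:t]
sources: [0:t]
N(rest) = Σ N(rest − s) over sources s of rest; N(one piece) = 1:
  size 1 → [3]=1  [5]=1
  size 2 → [3,5]=2  [4,5]=1
  size 3 → [3,4,5]=3
  size 4 → [2,3,4,5]=3
  first=0(t) contributes 3

3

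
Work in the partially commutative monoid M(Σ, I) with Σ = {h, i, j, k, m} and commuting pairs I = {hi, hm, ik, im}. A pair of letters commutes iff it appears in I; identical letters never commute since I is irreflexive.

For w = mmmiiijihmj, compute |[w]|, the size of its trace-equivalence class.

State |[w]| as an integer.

0(m) covers ∅
1(m) covers 0:m
2(m) covers 1:m
3(i) covers ∅
4(i) covers 3:i
5(i) covers 4:i
6(j) covers 2:m, 5:i
7(i) covers 6:j
8(h) covers 6:j
9(m) covers 6:j
10(j) covers 7:i, 8:h, 9:m
floor of heap: 0:m, 3:i
completions by unplaced set U, small U first (add the entries for U minus each lowest piece of U):
  |U|=1: {10}:1
  |U|=2: {7,10}:1  {8,10}:1  {9,10}:1
  |U|=3: {7,8,10}:2  {7,9,10}:2  {8,9,10}:2
  |U|=4: {7,8,9,10}:6
  |U|=5: {6,7,8,9,10}:6
  |U|=6: {2,6,7,8,9,10}:6  {5,6,7,8,9,10}:6
  |U|=7: {1,2,6,7,8,9,10}:6  {2,5,6,7,8,9,10}:12  {4,5,6,7,8,9,10}:6
  |U|=8: {0,1,2,6,7,8,9,10}:6  {1,2,5,6,7,8,9,10}:18  {2,4,5,6,7,8,9,10}:18  {3,4,5,6,7,8,9,10}:6
  |U|=9: {0,1,2,5,6,7,8,9,10}:24  {1,2,4,5,6,7,8,9,10}:36  {2,3,4,5,6,7,8,9,10}:24
  start at 0(m): 60
  start at 3(i): 60
sum over floor = 120

120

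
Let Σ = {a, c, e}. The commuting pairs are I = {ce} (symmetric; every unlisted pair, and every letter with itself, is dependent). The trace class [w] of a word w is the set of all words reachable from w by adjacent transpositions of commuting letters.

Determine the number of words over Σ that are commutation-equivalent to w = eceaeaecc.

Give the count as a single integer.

9

drop 0:e onto floor
drop 1:c onto floor
drop 2:e onto {0:e}
drop 3:a onto {1:c, 2:e}
drop 4:e onto {3:a}
drop 5:a onto {4:e}
drop 6:e onto {5:a}
drop 7:c onto {5:a}
drop 8:c onto {7:c}
ground layer = {0:e, 1:c}
drop-orders for the pieces not yet dropped (sum over which currently-grounded one goes next):
  1 to go: {6} 1  {8} 1
  2 to go: {6,8} 2  {7,8} 1
  3 to go: {6,7,8} 3
  4 to go: {5,6,7,8} 3
  5 to go: {4,5,6,7,8} 3
  6 to go: {3,4,5,6,7,8} 3
  7 to go: {1,3,4,5,6,7,8} 3  {2,3,4,5,6,7,8} 3
  if 0:e drops first: 6 orders
  if 1:c drops first: 3 orders
heap linearizations: 9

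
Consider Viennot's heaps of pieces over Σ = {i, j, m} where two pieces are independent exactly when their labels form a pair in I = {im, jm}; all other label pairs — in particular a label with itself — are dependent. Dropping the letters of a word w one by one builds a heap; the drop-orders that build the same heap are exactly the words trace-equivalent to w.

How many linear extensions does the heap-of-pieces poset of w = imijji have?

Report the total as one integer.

#0=i has no predecessor
#1=m has no predecessor
#2=i depends on [0:i]
#3=j depends on [2:i]
#4=j depends on [3:j]
#5=i depends on [4:j]
sources: [0:i, 1:m]
N(rest) = Σ N(rest − s) over sources s of rest; N(one piece) = 1:
  size 1 → [1]=1  [5]=1
  size 2 → [1,5]=2  [4,5]=1
  size 3 → [1,4,5]=3  [3,4,5]=1
  size 4 → [1,3,4,5]=4  [2,3,4,5]=1
  first=0(i) contributes 5
  first=1(m) contributes 1
|[w]| = 6

6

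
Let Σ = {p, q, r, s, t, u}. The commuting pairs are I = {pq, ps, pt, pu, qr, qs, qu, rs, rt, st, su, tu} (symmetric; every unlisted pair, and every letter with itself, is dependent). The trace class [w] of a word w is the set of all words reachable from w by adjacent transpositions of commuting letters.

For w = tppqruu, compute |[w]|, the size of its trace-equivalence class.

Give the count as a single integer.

0(t) covers ∅
1(p) covers ∅
2(p) covers 1:p
3(q) covers 0:t
4(r) covers 2:p
5(u) covers 4:r
6(u) covers 5:u
floor of heap: 0:t, 1:p
completions by unplaced set U, small U first (add the entries for U minus each lowest piece of U):
  |U|=1: {3}:1  {6}:1
  |U|=2: {0,3}:1  {3,6}:2  {5,6}:1
  |U|=3: {0,3,6}:3  {3,5,6}:3  {4,5,6}:1
  |U|=4: {0,3,5,6}:6  {2,4,5,6}:1  {3,4,5,6}:4
  |U|=5: {0,3,4,5,6}:10  {1,2,4,5,6}:1  {2,3,4,5,6}:5
  start at 0(t): 6
  start at 1(p): 15
sum over floor = 21

21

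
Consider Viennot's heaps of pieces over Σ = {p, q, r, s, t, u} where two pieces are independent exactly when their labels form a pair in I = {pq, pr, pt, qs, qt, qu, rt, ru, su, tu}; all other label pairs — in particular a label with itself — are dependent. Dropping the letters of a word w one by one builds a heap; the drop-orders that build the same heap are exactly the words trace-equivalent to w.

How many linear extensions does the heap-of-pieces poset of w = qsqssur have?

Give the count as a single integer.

70

drop 0:q onto floor
drop 1:s onto floor
drop 2:q onto {0:q}
drop 3:s onto {1:s}
drop 4:s onto {3:s}
drop 5:u onto floor
drop 6:r onto {2:q, 4:s}
ground layer = {0:q, 1:s, 5:u}
drop-orders for the pieces not yet dropped (sum over which currently-grounded one goes next):
  1 to go: {5} 1  {6} 1
  2 to go: {2,6} 1  {4,6} 1  {5,6} 2
  3 to go: {0,2,6} 1  {2,4,6} 2  {2,5,6} 3  {3,4,6} 1  {4,5,6} 3
  4 to go: {0,2,4,6} 3  {0,2,5,6} 4  {1,3,4,6} 1  {2,3,4,6} 3  {2,4,5,6} 8  {3,4,5,6} 4
  5 to go: {0,2,3,4,6} 6  {0,2,4,5,6} 15  {1,2,3,4,6} 4  {1,3,4,5,6} 5  {2,3,4,5,6} 15
  if 0:q drops first: 24 orders
  if 1:s drops first: 36 orders
  if 5:u drops first: 10 orders
heap linearizations: 70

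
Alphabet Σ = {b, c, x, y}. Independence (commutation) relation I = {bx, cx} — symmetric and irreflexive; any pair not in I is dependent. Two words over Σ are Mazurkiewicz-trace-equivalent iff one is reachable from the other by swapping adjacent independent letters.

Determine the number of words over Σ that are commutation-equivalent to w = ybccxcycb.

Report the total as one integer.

5

piece 0:y — minimal
piece 1:b rests on {0:y}
piece 2:c rests on {1:b}
piece 3:c rests on {2:c}
piece 4:x rests on {0:y}
piece 5:c rests on {3:c}
piece 6:y rests on {4:x, 5:c}
piece 7:c rests on {6:y}
piece 8:b rests on {7:c}
minimal pieces: {0:y}
ways to finish when only these pieces remain (= sum over removing one remaining piece with nothing left below it):
  1 left: {8}→1
  2 left: {7,8}→1
  3 left: {6,7,8}→1
  4 left: {4,6,7,8}→1  {5,6,7,8}→1
  5 left: {3,5,6,7,8}→1  {4,5,6,7,8}→2
  6 left: {2,3,5,6,7,8}→1  {3,4,5,6,7,8}→3
  7 left: {1,2,3,5,6,7,8}→1  {2,3,4,5,6,7,8}→4
  placing 0:y first → 5 extensions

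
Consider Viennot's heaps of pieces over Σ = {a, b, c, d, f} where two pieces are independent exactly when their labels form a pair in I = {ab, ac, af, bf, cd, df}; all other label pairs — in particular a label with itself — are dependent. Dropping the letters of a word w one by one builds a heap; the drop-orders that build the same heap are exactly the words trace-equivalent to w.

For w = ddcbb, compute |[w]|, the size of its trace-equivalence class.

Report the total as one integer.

3

#0=d has no predecessor
#1=d depends on [0:d]
#2=c has no predecessor
#3=b depends on [1:d, 2:c]
#4=b depends on [3:b]
sources: [0:d, 2:c]
N(rest) = Σ N(rest − s) over sources s of rest; N(one piece) = 1:
  size 1 → [4]=1
  size 2 → [3,4]=1
  size 3 → [1,3,4]=1  [2,3,4]=1
  first=0(d) contributes 2
  first=2(c) contributes 1
|[w]| = 3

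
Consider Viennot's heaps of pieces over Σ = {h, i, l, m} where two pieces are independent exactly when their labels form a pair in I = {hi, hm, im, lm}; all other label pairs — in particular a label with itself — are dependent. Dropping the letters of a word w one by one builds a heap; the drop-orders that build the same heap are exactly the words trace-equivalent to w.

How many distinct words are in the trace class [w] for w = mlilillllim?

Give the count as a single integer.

piece 0:m — minimal
piece 1:l — minimal
piece 2:i rests on {1:l}
piece 3:l rests on {2:i}
piece 4:i rests on {3:l}
piece 5:l rests on {4:i}
piece 6:l rests on {5:l}
piece 7:l rests on {6:l}
piece 8:l rests on {7:l}
piece 9:i rests on {8:l}
piece 10:m rests on {0:m}
minimal pieces: {0:m, 1:l}
ways to finish when only these pieces remain (= sum over removing one remaining piece with nothing left below it):
  1 left: {9}→1  {10}→1
  2 left: {0,10}→1  {8,9}→1  {9,10}→2
  3 left: {0,9,10}→3  {7,8,9}→1  {8,9,10}→3
  4 left: {0,8,9,10}→6  {6,7,8,9}→1  {7,8,9,10}→4
  5 left: {0,7,8,9,10}→10  {5,6,7,8,9}→1  {6,7,8,9,10}→5
  6 left: {0,6,7,8,9,10}→15  {4,5,6,7,8,9}→1  {5,6,7,8,9,10}→6
  7 left: {0,5,6,7,8,9,10}→21  {3,4,5,6,7,8,9}→1  {4,5,6,7,8,9,10}→7
  8 left: {0,4,5,6,7,8,9,10}→28  {2,3,4,5,6,7,8,9}→1  {3,4,5,6,7,8,9,10}→8
  9 left: {0,3,4,5,6,7,8,9,10}→36  {1,2,3,4,5,6,7,8,9}→1  {2,3,4,5,6,7,8,9,10}→9
  placing 0:m first → 10 extensions
  placing 1:l first → 45 extensions
total linear extensions = 55

55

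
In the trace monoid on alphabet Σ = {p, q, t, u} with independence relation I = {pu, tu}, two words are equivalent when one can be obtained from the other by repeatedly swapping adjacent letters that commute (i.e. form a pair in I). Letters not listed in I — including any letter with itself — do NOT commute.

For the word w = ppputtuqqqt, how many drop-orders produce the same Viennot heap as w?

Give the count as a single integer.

0(p) covers ∅
1(p) covers 0:p
2(p) covers 1:p
3(u) covers ∅
4(t) covers 2:p
5(t) covers 4:t
6(u) covers 3:u
7(q) covers 5:t, 6:u
8(q) covers 7:q
9(q) covers 8:q
10(t) covers 9:q
floor of heap: 0:p, 3:u
completions by unplaced set U, small U first (add the entries for U minus each lowest piece of U):
  |U|=1: {10}:1
  |U|=2: {9,10}:1
  |U|=3: {8,9,10}:1
  |U|=4: {7,8,9,10}:1
  |U|=5: {5,7,8,9,10}:1  {6,7,8,9,10}:1
  |U|=6: {3,6,7,8,9,10}:1  {4,5,7,8,9,10}:1  {5,6,7,8,9,10}:2
  |U|=7: {2,4,5,7,8,9,10}:1  {3,5,6,7,8,9,10}:3  {4,5,6,7,8,9,10}:3
  |U|=8: {1,2,4,5,7,8,9,10}:1  {2,4,5,6,7,8,9,10}:4  {3,4,5,6,7,8,9,10}:6
  |U|=9: {0,1,2,4,5,7,8,9,10}:1  {1,2,4,5,6,7,8,9,10}:5  {2,3,4,5,6,7,8,9,10}:10
  start at 0(p): 15
  start at 3(u): 6
sum over floor = 21

21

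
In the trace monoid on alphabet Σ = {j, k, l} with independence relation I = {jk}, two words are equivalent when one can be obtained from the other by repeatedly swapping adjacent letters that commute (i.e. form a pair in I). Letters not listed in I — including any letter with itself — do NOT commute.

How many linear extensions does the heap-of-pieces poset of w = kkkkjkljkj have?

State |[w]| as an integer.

18

drop 0:k onto floor
drop 1:k onto {0:k}
drop 2:k onto {1:k}
drop 3:k onto {2:k}
drop 4:j onto floor
drop 5:k onto {3:k}
drop 6:l onto {4:j, 5:k}
drop 7:j onto {6:l}
drop 8:k onto {6:l}
drop 9:j onto {7:j}
ground layer = {0:k, 4:j}
drop-orders for the pieces not yet dropped (sum over which currently-grounded one goes next):
  1 to go: {8} 1  {9} 1
  2 to go: {7,9} 1  {8,9} 2
  3 to go: {7,8,9} 3
  4 to go: {6,7,8,9} 3
  5 to go: {4,6,7,8,9} 3  {5,6,7,8,9} 3
  6 to go: {3,5,6,7,8,9} 3  {4,5,6,7,8,9} 6
  7 to go: {2,3,5,6,7,8,9} 3  {3,4,5,6,7,8,9} 9
  8 to go: {1,2,3,5,6,7,8,9} 3  {2,3,4,5,6,7,8,9} 12
  if 0:k drops first: 15 orders
  if 4:j drops first: 3 orders
heap linearizations: 18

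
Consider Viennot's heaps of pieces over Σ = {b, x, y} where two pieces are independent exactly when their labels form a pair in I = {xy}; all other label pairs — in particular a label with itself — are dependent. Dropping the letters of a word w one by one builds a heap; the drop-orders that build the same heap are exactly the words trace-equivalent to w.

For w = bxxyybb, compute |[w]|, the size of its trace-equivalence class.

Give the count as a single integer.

drop 0:b onto floor
drop 1:x onto {0:b}
drop 2:x onto {1:x}
drop 3:y onto {0:b}
drop 4:y onto {3:y}
drop 5:b onto {2:x, 4:y}
drop 6:b onto {5:b}
ground layer = {0:b}
drop-orders for the pieces not yet dropped (sum over which currently-grounded one goes next):
  1 to go: {6} 1
  2 to go: {5,6} 1
  3 to go: {2,5,6} 1  {4,5,6} 1
  4 to go: {1,2,5,6} 1  {2,4,5,6} 2  {3,4,5,6} 1
  5 to go: {1,2,4,5,6} 3  {2,3,4,5,6} 3
  if 0:b drops first: 6 orders

6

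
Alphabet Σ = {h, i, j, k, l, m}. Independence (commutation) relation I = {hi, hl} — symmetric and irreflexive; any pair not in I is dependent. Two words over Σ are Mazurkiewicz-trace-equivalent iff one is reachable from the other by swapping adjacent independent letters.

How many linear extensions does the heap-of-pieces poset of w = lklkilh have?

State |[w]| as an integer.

drop 0:l onto floor
drop 1:k onto {0:l}
drop 2:l onto {1:k}
drop 3:k onto {2:l}
drop 4:i onto {3:k}
drop 5:l onto {4:i}
drop 6:h onto {3:k}
ground layer = {0:l}
drop-orders for the pieces not yet dropped (sum over which currently-grounded one goes next):
  1 to go: {5} 1  {6} 1
  2 to go: {4,5} 1  {5,6} 2
  3 to go: {4,5,6} 3
  4 to go: {3,4,5,6} 3
  5 to go: {2,3,4,5,6} 3
  if 0:l drops first: 3 orders

3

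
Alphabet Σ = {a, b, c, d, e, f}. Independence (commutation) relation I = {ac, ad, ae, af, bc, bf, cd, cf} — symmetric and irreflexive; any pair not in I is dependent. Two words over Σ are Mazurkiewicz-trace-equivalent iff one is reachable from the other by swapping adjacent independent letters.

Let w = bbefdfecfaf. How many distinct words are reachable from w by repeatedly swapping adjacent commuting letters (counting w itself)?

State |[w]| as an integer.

piece 0:b — minimal
piece 1:b rests on {0:b}
piece 2:e rests on {1:b}
piece 3:f rests on {2:e}
piece 4:d rests on {3:f}
piece 5:f rests on {4:d}
piece 6:e rests on {5:f}
piece 7:c rests on {6:e}
piece 8:f rests on {6:e}
piece 9:a rests on {1:b}
piece 10:f rests on {8:f}
minimal pieces: {0:b}
ways to finish when only these pieces remain (= sum over removing one remaining piece with nothing left below it):
  1 left: {7}→1  {9}→1  {10}→1
  2 left: {7,9}→2  {7,10}→2  {8,10}→1  {9,10}→2
  3 left: {7,8,10}→3  {7,9,10}→6  {8,9,10}→3
  4 left: {6,7,8,10}→3  {7,8,9,10}→12
  5 left: {5,6,7,8,10}→3  {6,7,8,9,10}→15
  6 left: {4,5,6,7,8,10}→3  {5,6,7,8,9,10}→18
  7 left: {3,4,5,6,7,8,10}→3  {4,5,6,7,8,9,10}→21
  8 left: {2,3,4,5,6,7,8,10}→3  {3,4,5,6,7,8,9,10}→24
  9 left: {2,3,4,5,6,7,8,9,10}→27
  placing 0:b first → 27 extensions

27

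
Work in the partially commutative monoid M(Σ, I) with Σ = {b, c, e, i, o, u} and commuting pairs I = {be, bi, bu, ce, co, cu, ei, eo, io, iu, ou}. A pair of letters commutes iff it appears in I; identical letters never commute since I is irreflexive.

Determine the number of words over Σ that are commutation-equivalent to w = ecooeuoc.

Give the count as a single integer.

piece 0:e — minimal
piece 1:c — minimal
piece 2:o — minimal
piece 3:o rests on {2:o}
piece 4:e rests on {0:e}
piece 5:u rests on {4:e}
piece 6:o rests on {3:o}
piece 7:c rests on {1:c}
minimal pieces: {0:e, 1:c, 2:o}
ways to finish when only these pieces remain (= sum over removing one remaining piece with nothing left below it):
  1 left: {5}→1  {6}→1  {7}→1
  2 left: {1,7}→1  {3,6}→1  {4,5}→1  {5,6}→2  {5,7}→2  {6,7}→2
  3 left: {0,4,5}→1  {1,5,7}→3  {1,6,7}→3  {2,3,6}→1  {3,5,6}→3  {3,6,7}→3  {4,5,6}→3  {4,5,7}→3  {5,6,7}→6
  4 left: {0,4,5,6}→4  {0,4,5,7}→4  {1,3,6,7}→6  {1,4,5,7}→6  {1,5,6,7}→12  {2,3,5,6}→4  {2,3,6,7}→4  {3,4,5,6}→6  {3,5,6,7}→12  {4,5,6,7}→12
  5 left: {0,1,4,5,7}→10  {0,3,4,5,6}→10  {0,4,5,6,7}→20  {1,2,3,6,7}→10  {1,3,5,6,7}→30  {1,4,5,6,7}→30  {2,3,4,5,6}→10  {2,3,5,6,7}→20  {3,4,5,6,7}→30
  6 left: {0,1,4,5,6,7}→60  {0,2,3,4,5,6}→20  {0,3,4,5,6,7}→60  {1,2,3,5,6,7}→60  {1,3,4,5,6,7}→90  {2,3,4,5,6,7}→60
  placing 0:e first → 210 extensions
  placing 1:c first → 140 extensions
  placing 2:o first → 210 extensions
total linear extensions = 560

560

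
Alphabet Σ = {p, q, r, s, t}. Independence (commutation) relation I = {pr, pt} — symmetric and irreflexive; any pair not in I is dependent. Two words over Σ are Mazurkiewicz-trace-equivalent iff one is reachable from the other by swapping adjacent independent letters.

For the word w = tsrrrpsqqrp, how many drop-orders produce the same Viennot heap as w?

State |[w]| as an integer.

8

piece 0:t — minimal
piece 1:s rests on {0:t}
piece 2:r rests on {1:s}
piece 3:r rests on {2:r}
piece 4:r rests on {3:r}
piece 5:p rests on {1:s}
piece 6:s rests on {4:r, 5:p}
piece 7:q rests on {6:s}
piece 8:q rests on {7:q}
piece 9:r rests on {8:q}
piece 10:p rests on {8:q}
minimal pieces: {0:t}
ways to finish when only these pieces remain (= sum over removing one remaining piece with nothing left below it):
  1 left: {9}→1  {10}→1
  2 left: {9,10}→2
  3 left: {8,9,10}→2
  4 left: {7,8,9,10}→2
  5 left: {6,7,8,9,10}→2
  6 left: {4,6,7,8,9,10}→2  {5,6,7,8,9,10}→2
  7 left: {3,4,6,7,8,9,10}→2  {4,5,6,7,8,9,10}→4
  8 left: {2,3,4,6,7,8,9,10}→2  {3,4,5,6,7,8,9,10}→6
  9 left: {2,3,4,5,6,7,8,9,10}→8
  placing 0:t first → 8 extensions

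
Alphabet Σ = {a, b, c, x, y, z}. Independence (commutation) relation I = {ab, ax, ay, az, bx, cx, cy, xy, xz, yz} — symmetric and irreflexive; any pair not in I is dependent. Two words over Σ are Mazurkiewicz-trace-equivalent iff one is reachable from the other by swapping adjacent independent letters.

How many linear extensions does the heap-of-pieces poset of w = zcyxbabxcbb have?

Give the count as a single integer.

piece 0:z — minimal
piece 1:c rests on {0:z}
piece 2:y — minimal
piece 3:x — minimal
piece 4:b rests on {1:c, 2:y}
piece 5:a rests on {1:c}
piece 6:b rests on {4:b}
piece 7:x rests on {3:x}
piece 8:c rests on {5:a, 6:b}
piece 9:b rests on {8:c}
piece 10:b rests on {9:b}
minimal pieces: {0:z, 2:y, 3:x}
ways to finish when only these pieces remain (= sum over removing one remaining piece with nothing left below it):
  1 left: {7}→1  {10}→1
  2 left: {3,7}→1  {7,10}→2  {9,10}→1
  3 left: {3,7,10}→3  {7,9,10}→3  {8,9,10}→1
  4 left: {3,7,9,10}→6  {5,8,9,10}→1  {6,8,9,10}→1  {7,8,9,10}→4
  5 left: {3,7,8,9,10}→10  {4,6,8,9,10}→1  {5,6,8,9,10}→2  {5,7,8,9,10}→5  {6,7,8,9,10}→5
  6 left: {2,4,6,8,9,10}→1  {3,5,7,8,9,10}→15  {3,6,7,8,9,10}→15  {4,5,6,8,9,10}→3  {4,6,7,8,9,10}→6  {5,6,7,8,9,10}→12
  7 left: {1,4,5,6,8,9,10}→3  {2,4,5,6,8,9,10}→4  {2,4,6,7,8,9,10}→7  {3,4,6,7,8,9,10}→21  {3,5,6,7,8,9,10}→42  {4,5,6,7,8,9,10}→21
  8 left: {0,1,4,5,6,8,9,10}→3  {1,2,4,5,6,8,9,10}→7  {1,4,5,6,7,8,9,10}→24  {2,3,4,6,7,8,9,10}→28  {2,4,5,6,7,8,9,10}→32  {3,4,5,6,7,8,9,10}→84
  9 left: {0,1,2,4,5,6,8,9,10}→10  {0,1,4,5,6,7,8,9,10}→27  {1,2,4,5,6,7,8,9,10}→63  {1,3,4,5,6,7,8,9,10}→108  {2,3,4,5,6,7,8,9,10}→144
  placing 0:z first → 315 extensions
  placing 2:y first → 135 extensions
  placing 3:x first → 100 extensions
total linear extensions = 550

550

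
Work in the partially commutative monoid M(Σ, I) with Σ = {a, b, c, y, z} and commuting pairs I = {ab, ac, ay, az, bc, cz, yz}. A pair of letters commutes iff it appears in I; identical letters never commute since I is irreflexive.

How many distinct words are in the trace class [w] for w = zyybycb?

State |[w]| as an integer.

6

#0=z has no predecessor
#1=y has no predecessor
#2=y depends on [1:y]
#3=b depends on [0:z, 2:y]
#4=y depends on [3:b]
#5=c depends on [4:y]
#6=b depends on [4:y]
sources: [0:z, 1:y]
N(rest) = Σ N(rest − s) over sources s of rest; N(one piece) = 1:
  size 1 → [5]=1  [6]=1
  size 2 → [5,6]=2
  size 3 → [4,5,6]=2
  size 4 → [3,4,5,6]=2
  size 5 → [0,3,4,5,6]=2  [2,3,4,5,6]=2
  first=0(z) contributes 2
  first=1(y) contributes 4
|[w]| = 6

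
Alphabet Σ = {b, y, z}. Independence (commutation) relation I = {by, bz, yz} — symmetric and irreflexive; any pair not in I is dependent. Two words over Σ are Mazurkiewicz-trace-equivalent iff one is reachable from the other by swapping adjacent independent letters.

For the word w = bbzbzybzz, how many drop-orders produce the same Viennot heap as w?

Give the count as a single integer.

630

0(b) covers ∅
1(b) covers 0:b
2(z) covers ∅
3(b) covers 1:b
4(z) covers 2:z
5(y) covers ∅
6(b) covers 3:b
7(z) covers 4:z
8(z) covers 7:z
floor of heap: 0:b, 2:z, 5:y
completions by unplaced set U, small U first (add the entries for U minus each lowest piece of U):
  |U|=1: {5}:1  {6}:1  {8}:1
  |U|=2: {3,6}:1  {5,6}:2  {5,8}:2  {6,8}:2  {7,8}:1
  |U|=3: {1,3,6}:1  {3,5,6}:3  {3,6,8}:3  {4,7,8}:1  {5,6,8}:6  {5,7,8}:3  {6,7,8}:3
  |U|=4: {0,1,3,6}:1  {1,3,5,6}:4  {1,3,6,8}:4  {2,4,7,8}:1  {3,5,6,8}:12  {3,6,7,8}:6  {4,5,7,8}:4  {4,6,7,8}:4  {5,6,7,8}:12
  |U|=5: {0,1,3,5,6}:5  {0,1,3,6,8}:5  {1,3,5,6,8}:20  {1,3,6,7,8}:10  {2,4,5,7,8}:5  {2,4,6,7,8}:5  {3,4,6,7,8}:10  {3,5,6,7,8}:30  {4,5,6,7,8}:20
  |U|=6: {0,1,3,5,6,8}:30  {0,1,3,6,7,8}:15  {1,3,4,6,7,8}:20  {1,3,5,6,7,8}:60  {2,3,4,6,7,8}:15  {2,4,5,6,7,8}:30  {3,4,5,6,7,8}:60
  |U|=7: {0,1,3,4,6,7,8}:35  {0,1,3,5,6,7,8}:105  {1,2,3,4,6,7,8}:35  {1,3,4,5,6,7,8}:140  {2,3,4,5,6,7,8}:105
  start at 0(b): 280
  start at 2(z): 280
  start at 5(y): 70
sum over floor = 630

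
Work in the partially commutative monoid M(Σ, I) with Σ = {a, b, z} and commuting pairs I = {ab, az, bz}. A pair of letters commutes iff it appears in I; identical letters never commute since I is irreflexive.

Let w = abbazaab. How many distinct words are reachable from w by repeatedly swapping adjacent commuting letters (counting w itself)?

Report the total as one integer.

0(a) covers ∅
1(b) covers ∅
2(b) covers 1:b
3(a) covers 0:a
4(z) covers ∅
5(a) covers 3:a
6(a) covers 5:a
7(b) covers 2:b
floor of heap: 0:a, 1:b, 4:z
completions by unplaced set U, small U first (add the entries for U minus each lowest piece of U):
  |U|=1: {4}:1  {6}:1  {7}:1
  |U|=2: {2,7}:1  {4,6}:2  {4,7}:2  {5,6}:1  {6,7}:2
  |U|=3: {1,2,7}:1  {2,4,7}:3  {2,6,7}:3  {3,5,6}:1  {4,5,6}:3  {4,6,7}:6  {5,6,7}:3
  |U|=4: {0,3,5,6}:1  {1,2,4,7}:4  {1,2,6,7}:4  {2,4,6,7}:12  {2,5,6,7}:6  {3,4,5,6}:4  {3,5,6,7}:4  {4,5,6,7}:12
  |U|=5: {0,3,4,5,6}:5  {0,3,5,6,7}:5  {1,2,4,6,7}:20  {1,2,5,6,7}:10  {2,3,5,6,7}:10  {2,4,5,6,7}:30  {3,4,5,6,7}:20
  |U|=6: {0,2,3,5,6,7}:15  {0,3,4,5,6,7}:30  {1,2,3,5,6,7}:20  {1,2,4,5,6,7}:60  {2,3,4,5,6,7}:60
  start at 0(a): 140
  start at 1(b): 105
  start at 4(z): 35
sum over floor = 280

280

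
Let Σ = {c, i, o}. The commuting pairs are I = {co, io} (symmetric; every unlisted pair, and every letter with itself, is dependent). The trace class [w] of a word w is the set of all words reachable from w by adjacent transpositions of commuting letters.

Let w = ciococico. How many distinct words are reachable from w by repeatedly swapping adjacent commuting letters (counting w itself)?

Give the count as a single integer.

piece 0:c — minimal
piece 1:i rests on {0:c}
piece 2:o — minimal
piece 3:c rests on {1:i}
piece 4:o rests on {2:o}
piece 5:c rests on {3:c}
piece 6:i rests on {5:c}
piece 7:c rests on {6:i}
piece 8:o rests on {4:o}
minimal pieces: {0:c, 2:o}
ways to finish when only these pieces remain (= sum over removing one remaining piece with nothing left below it):
  1 left: {7}→1  {8}→1
  2 left: {4,8}→1  {6,7}→1  {7,8}→2
  3 left: {2,4,8}→1  {4,7,8}→3  {5,6,7}→1  {6,7,8}→3
  4 left: {2,4,7,8}→4  {3,5,6,7}→1  {4,6,7,8}→6  {5,6,7,8}→4
  5 left: {1,3,5,6,7}→1  {2,4,6,7,8}→10  {3,5,6,7,8}→5  {4,5,6,7,8}→10
  6 left: {0,1,3,5,6,7}→1  {1,3,5,6,7,8}→6  {2,4,5,6,7,8}→20  {3,4,5,6,7,8}→15
  7 left: {0,1,3,5,6,7,8}→7  {1,3,4,5,6,7,8}→21  {2,3,4,5,6,7,8}→35
  placing 0:c first → 56 extensions
  placing 2:o first → 28 extensions
total linear extensions = 84

84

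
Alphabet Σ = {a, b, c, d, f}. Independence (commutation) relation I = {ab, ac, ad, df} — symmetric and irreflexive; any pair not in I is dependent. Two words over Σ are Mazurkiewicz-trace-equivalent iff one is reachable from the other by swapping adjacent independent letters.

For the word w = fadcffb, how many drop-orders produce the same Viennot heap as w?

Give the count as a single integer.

5

0(f) covers ∅
1(a) covers 0:f
2(d) covers ∅
3(c) covers 0:f, 2:d
4(f) covers 1:a, 3:c
5(f) covers 4:f
6(b) covers 5:f
floor of heap: 0:f, 2:d
completions by unplaced set U, small U first (add the entries for U minus each lowest piece of U):
  |U|=1: {6}:1
  |U|=2: {5,6}:1
  |U|=3: {4,5,6}:1
  |U|=4: {1,4,5,6}:1  {3,4,5,6}:1
  |U|=5: {1,3,4,5,6}:2  {2,3,4,5,6}:1
  start at 0(f): 3
  start at 2(d): 2
sum over floor = 5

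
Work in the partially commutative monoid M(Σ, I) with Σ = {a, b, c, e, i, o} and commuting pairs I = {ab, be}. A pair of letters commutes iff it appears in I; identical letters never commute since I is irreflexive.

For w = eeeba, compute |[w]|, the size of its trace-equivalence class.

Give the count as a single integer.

5

#0=e has no predecessor
#1=e depends on [0:e]
#2=e depends on [1:e]
#3=b has no predecessor
#4=a depends on [2:e]
sources: [0:e, 3:b]
N(rest) = Σ N(rest − s) over sources s of rest; N(one piece) = 1:
  size 1 → [3]=1  [4]=1
  size 2 → [2,4]=1  [3,4]=2
  size 3 → [1,2,4]=1  [2,3,4]=3
  first=0(e) contributes 4
  first=3(b) contributes 1
|[w]| = 5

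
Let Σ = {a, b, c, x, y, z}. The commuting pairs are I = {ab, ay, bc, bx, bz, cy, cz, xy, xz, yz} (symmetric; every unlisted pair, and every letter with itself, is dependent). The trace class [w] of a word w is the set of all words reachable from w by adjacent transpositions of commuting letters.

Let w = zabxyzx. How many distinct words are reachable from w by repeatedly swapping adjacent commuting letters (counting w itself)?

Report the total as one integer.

#0=z has no predecessor
#1=a depends on [0:z]
#2=b has no predecessor
#3=x depends on [1:a]
#4=y depends on [2:b]
#5=z depends on [1:a]
#6=x depends on [3:x]
sources: [0:z, 2:b]
N(rest) = Σ N(rest − s) over sources s of rest; N(one piece) = 1:
  size 1 → [4]=1  [5]=1  [6]=1
  size 2 → [2,4]=1  [3,6]=1  [4,5]=2  [4,6]=2  [5,6]=2
  size 3 → [2,4,5]=3  [2,4,6]=3  [3,4,6]=3  [3,5,6]=3  [4,5,6]=6
  size 4 → [1,3,5,6]=3  [2,3,4,6]=6  [2,4,5,6]=12  [3,4,5,6]=12
  size 5 → [0,1,3,5,6]=3  [1,3,4,5,6]=15  [2,3,4,5,6]=30
  first=0(z) contributes 45
  first=2(b) contributes 18
|[w]| = 63

63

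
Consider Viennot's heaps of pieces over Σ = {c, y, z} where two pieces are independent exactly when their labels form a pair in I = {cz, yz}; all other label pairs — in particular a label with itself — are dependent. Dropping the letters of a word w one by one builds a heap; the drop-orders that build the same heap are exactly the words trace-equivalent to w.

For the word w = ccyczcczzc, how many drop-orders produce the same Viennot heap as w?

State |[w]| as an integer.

120

#0=c has no predecessor
#1=c depends on [0:c]
#2=y depends on [1:c]
#3=c depends on [2:y]
#4=z has no predecessor
#5=c depends on [3:c]
#6=c depends on [5:c]
#7=z depends on [4:z]
#8=z depends on [7:z]
#9=c depends on [6:c]
sources: [0:c, 4:z]
N(rest) = Σ N(rest − s) over sources s of rest; N(one piece) = 1:
  size 1 → [8]=1  [9]=1
  size 2 → [6,9]=1  [7,8]=1  [8,9]=2
  size 3 → [4,7,8]=1  [5,6,9]=1  [6,8,9]=3  [7,8,9]=3
  size 4 → [3,5,6,9]=1  [4,7,8,9]=4  [5,6,8,9]=4  [6,7,8,9]=6
  size 5 → [2,3,5,6,9]=1  [3,5,6,8,9]=5  [4,6,7,8,9]=10  [5,6,7,8,9]=10
  size 6 → [1,2,3,5,6,9]=1  [2,3,5,6,8,9]=6  [3,5,6,7,8,9]=15  [4,5,6,7,8,9]=20
  size 7 → [0,1,2,3,5,6,9]=1  [1,2,3,5,6,8,9]=7  [2,3,5,6,7,8,9]=21  [3,4,5,6,7,8,9]=35
  size 8 → [0,1,2,3,5,6,8,9]=8  [1,2,3,5,6,7,8,9]=28  [2,3,4,5,6,7,8,9]=56
  first=0(c) contributes 84
  first=4(z) contributes 36
|[w]| = 120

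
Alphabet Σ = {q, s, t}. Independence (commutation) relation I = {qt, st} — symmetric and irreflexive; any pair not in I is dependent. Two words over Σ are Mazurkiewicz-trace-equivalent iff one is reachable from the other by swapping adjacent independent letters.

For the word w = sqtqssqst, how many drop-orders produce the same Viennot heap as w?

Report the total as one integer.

36

piece 0:s — minimal
piece 1:q rests on {0:s}
piece 2:t — minimal
piece 3:q rests on {1:q}
piece 4:s rests on {3:q}
piece 5:s rests on {4:s}
piece 6:q rests on {5:s}
piece 7:s rests on {6:q}
piece 8:t rests on {2:t}
minimal pieces: {0:s, 2:t}
ways to finish when only these pieces remain (= sum over removing one remaining piece with nothing left below it):
  1 left: {7}→1  {8}→1
  2 left: {2,8}→1  {6,7}→1  {7,8}→2
  3 left: {2,7,8}→3  {5,6,7}→1  {6,7,8}→3
  4 left: {2,6,7,8}→6  {4,5,6,7}→1  {5,6,7,8}→4
  5 left: {2,5,6,7,8}→10  {3,4,5,6,7}→1  {4,5,6,7,8}→5
  6 left: {1,3,4,5,6,7}→1  {2,4,5,6,7,8}→15  {3,4,5,6,7,8}→6
  7 left: {0,1,3,4,5,6,7}→1  {1,3,4,5,6,7,8}→7  {2,3,4,5,6,7,8}→21
  placing 0:s first → 28 extensions
  placing 2:t first → 8 extensions
total linear extensions = 36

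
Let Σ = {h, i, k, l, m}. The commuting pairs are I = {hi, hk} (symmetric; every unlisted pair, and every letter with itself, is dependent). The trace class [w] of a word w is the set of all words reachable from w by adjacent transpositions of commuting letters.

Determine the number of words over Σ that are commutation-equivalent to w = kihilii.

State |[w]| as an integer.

#0=k has no predecessor
#1=i depends on [0:k]
#2=h has no predecessor
#3=i depends on [1:i]
#4=l depends on [2:h, 3:i]
#5=i depends on [4:l]
#6=i depends on [5:i]
sources: [0:k, 2:h]
N(rest) = Σ N(rest − s) over sources s of rest; N(one piece) = 1:
  size 1 → [6]=1
  size 2 → [5,6]=1
  size 3 → [4,5,6]=1
  size 4 → [2,4,5,6]=1  [3,4,5,6]=1
  size 5 → [1,3,4,5,6]=1  [2,3,4,5,6]=2
  first=0(k) contributes 3
  first=2(h) contributes 1
|[w]| = 4

4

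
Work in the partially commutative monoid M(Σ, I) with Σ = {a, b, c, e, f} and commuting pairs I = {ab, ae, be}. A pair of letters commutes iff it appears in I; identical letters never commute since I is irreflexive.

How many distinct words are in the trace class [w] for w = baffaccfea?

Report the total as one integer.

#0=b has no predecessor
#1=a has no predecessor
#2=f depends on [0:b, 1:a]
#3=f depends on [2:f]
#4=a depends on [3:f]
#5=c depends on [4:a]
#6=c depends on [5:c]
#7=f depends on [6:c]
#8=e depends on [7:f]
#9=a depends on [7:f]
sources: [0:b, 1:a]
N(rest) = Σ N(rest − s) over sources s of rest; N(one piece) = 1:
  size 1 → [8]=1  [9]=1
  size 2 → [8,9]=2
  size 3 → [7,8,9]=2
  size 4 → [6,7,8,9]=2
  size 5 → [5,6,7,8,9]=2
  size 6 → [4,5,6,7,8,9]=2
  size 7 → [3,4,5,6,7,8,9]=2
  size 8 → [2,3,4,5,6,7,8,9]=2
  first=0(b) contributes 2
  first=1(a) contributes 2
|[w]| = 4

4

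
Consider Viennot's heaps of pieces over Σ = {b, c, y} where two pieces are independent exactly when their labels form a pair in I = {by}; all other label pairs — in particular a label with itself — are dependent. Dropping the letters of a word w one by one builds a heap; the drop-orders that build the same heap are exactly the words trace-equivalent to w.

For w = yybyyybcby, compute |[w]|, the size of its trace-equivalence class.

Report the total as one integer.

42

#0=y has no predecessor
#1=y depends on [0:y]
#2=b has no predecessor
#3=y depends on [1:y]
#4=y depends on [3:y]
#5=y depends on [4:y]
#6=b depends on [2:b]
#7=c depends on [5:y, 6:b]
#8=b depends on [7:c]
#9=y depends on [7:c]
sources: [0:y, 2:b]
N(rest) = Σ N(rest − s) over sources s of rest; N(one piece) = 1:
  size 1 → [8]=1  [9]=1
  size 2 → [8,9]=2
  size 3 → [7,8,9]=2
  size 4 → [5,7,8,9]=2  [6,7,8,9]=2
  size 5 → [2,6,7,8,9]=2  [4,5,7,8,9]=2  [5,6,7,8,9]=4
  size 6 → [2,5,6,7,8,9]=6  [3,4,5,7,8,9]=2  [4,5,6,7,8,9]=6
  size 7 → [1,3,4,5,7,8,9]=2  [2,4,5,6,7,8,9]=12  [3,4,5,6,7,8,9]=8
  size 8 → [0,1,3,4,5,7,8,9]=2  [1,3,4,5,6,7,8,9]=10  [2,3,4,5,6,7,8,9]=20
  first=0(y) contributes 30
  first=2(b) contributes 12
|[w]| = 42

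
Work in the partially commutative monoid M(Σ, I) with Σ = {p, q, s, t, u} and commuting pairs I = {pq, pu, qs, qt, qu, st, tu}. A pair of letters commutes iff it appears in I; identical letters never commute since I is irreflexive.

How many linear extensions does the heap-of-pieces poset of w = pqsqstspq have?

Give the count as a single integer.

piece 0:p — minimal
piece 1:q — minimal
piece 2:s rests on {0:p}
piece 3:q rests on {1:q}
piece 4:s rests on {2:s}
piece 5:t rests on {0:p}
piece 6:s rests on {4:s}
piece 7:p rests on {5:t, 6:s}
piece 8:q rests on {3:q}
minimal pieces: {0:p, 1:q}
ways to finish when only these pieces remain (= sum over removing one remaining piece with nothing left below it):
  1 left: {7}→1  {8}→1
  2 left: {3,8}→1  {5,7}→1  {6,7}→1  {7,8}→2
  3 left: {1,3,8}→1  {3,7,8}→3  {4,6,7}→1  {5,6,7}→2  {5,7,8}→3  {6,7,8}→3
  4 left: {1,3,7,8}→4  {2,4,6,7}→1  {3,5,7,8}→6  {3,6,7,8}→6  {4,5,6,7}→3  {4,6,7,8}→4  {5,6,7,8}→8
  5 left: {1,3,5,7,8}→10  {1,3,6,7,8}→10  {2,4,5,6,7}→4  {2,4,6,7,8}→5  {3,4,6,7,8}→10  {3,5,6,7,8}→20  {4,5,6,7,8}→15
  6 left: {0,2,4,5,6,7}→4  {1,3,4,6,7,8}→20  {1,3,5,6,7,8}→40  {2,3,4,6,7,8}→15  {2,4,5,6,7,8}→24  {3,4,5,6,7,8}→45
  7 left: {0,2,4,5,6,7,8}→28  {1,2,3,4,6,7,8}→35  {1,3,4,5,6,7,8}→105  {2,3,4,5,6,7,8}→84
  placing 0:p first → 224 extensions
  placing 1:q first → 112 extensions
total linear extensions = 336

336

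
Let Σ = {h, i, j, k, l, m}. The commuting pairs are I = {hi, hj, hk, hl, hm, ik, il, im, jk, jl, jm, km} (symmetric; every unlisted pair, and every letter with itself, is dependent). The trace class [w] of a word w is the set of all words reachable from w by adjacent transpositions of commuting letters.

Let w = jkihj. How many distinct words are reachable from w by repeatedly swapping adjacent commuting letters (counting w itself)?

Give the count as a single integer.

drop 0:j onto floor
drop 1:k onto floor
drop 2:i onto {0:j}
drop 3:h onto floor
drop 4:j onto {2:i}
ground layer = {0:j, 1:k, 3:h}
drop-orders for the pieces not yet dropped (sum over which currently-grounded one goes next):
  1 to go: {1} 1  {3} 1  {4} 1
  2 to go: {1,3} 2  {1,4} 2  {2,4} 1  {3,4} 2
  3 to go: {0,2,4} 1  {1,2,4} 3  {1,3,4} 6  {2,3,4} 3
  if 0:j drops first: 12 orders
  if 1:k drops first: 4 orders
  if 3:h drops first: 4 orders
heap linearizations: 20

20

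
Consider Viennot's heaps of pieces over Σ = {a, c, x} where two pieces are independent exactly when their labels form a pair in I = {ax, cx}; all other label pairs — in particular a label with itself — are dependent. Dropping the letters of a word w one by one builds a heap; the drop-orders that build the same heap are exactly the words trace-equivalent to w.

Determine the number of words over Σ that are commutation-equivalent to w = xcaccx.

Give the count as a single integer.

15

#0=x has no predecessor
#1=c has no predecessor
#2=a depends on [1:c]
#3=c depends on [2:a]
#4=c depends on [3:c]
#5=x depends on [0:x]
sources: [0:x, 1:c]
N(rest) = Σ N(rest − s) over sources s of rest; N(one piece) = 1:
  size 1 → [4]=1  [5]=1
  size 2 → [0,5]=1  [3,4]=1  [4,5]=2
  size 3 → [0,4,5]=3  [2,3,4]=1  [3,4,5]=3
  size 4 → [0,3,4,5]=6  [1,2,3,4]=1  [2,3,4,5]=4
  first=0(x) contributes 5
  first=1(c) contributes 10
|[w]| = 15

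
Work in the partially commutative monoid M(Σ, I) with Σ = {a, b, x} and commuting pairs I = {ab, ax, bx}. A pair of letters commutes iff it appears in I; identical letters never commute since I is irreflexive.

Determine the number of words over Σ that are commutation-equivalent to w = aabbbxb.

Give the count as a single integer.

105

piece 0:a — minimal
piece 1:a rests on {0:a}
piece 2:b — minimal
piece 3:b rests on {2:b}
piece 4:b rests on {3:b}
piece 5:x — minimal
piece 6:b rests on {4:b}
minimal pieces: {0:a, 2:b, 5:x}
ways to finish when only these pieces remain (= sum over removing one remaining piece with nothing left below it):
  1 left: {1}→1  {5}→1  {6}→1
  2 left: {0,1}→1  {1,5}→2  {1,6}→2  {4,6}→1  {5,6}→2
  3 left: {0,1,5}→3  {0,1,6}→3  {1,4,6}→3  {1,5,6}→6  {3,4,6}→1  {4,5,6}→3
  4 left: {0,1,4,6}→6  {0,1,5,6}→12  {1,3,4,6}→4  {1,4,5,6}→12  {2,3,4,6}→1  {3,4,5,6}→4
  5 left: {0,1,3,4,6}→10  {0,1,4,5,6}→30  {1,2,3,4,6}→5  {1,3,4,5,6}→20  {2,3,4,5,6}→5
  placing 0:a first → 30 extensions
  placing 2:b first → 60 extensions
  placing 5:x first → 15 extensions
total linear extensions = 105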